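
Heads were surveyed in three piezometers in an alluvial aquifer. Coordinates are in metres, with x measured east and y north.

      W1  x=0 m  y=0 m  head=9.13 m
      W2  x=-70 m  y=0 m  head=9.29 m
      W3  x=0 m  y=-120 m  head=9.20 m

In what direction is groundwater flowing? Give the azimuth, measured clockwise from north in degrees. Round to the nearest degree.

076°

∂h/∂x = (9.29 − 9.13) / (-70 − 0) = -0.002286
∂h/∂y = (9.20 − 9.13) / (-120 − 0) = -0.0005833
Flow direction (−∇h) has components (+0.002286 E, +0.0005833 N).
Azimuth = atan2(E, N) = atan2(+0.002286, +0.0005833) = 75.7° ≈ 076°.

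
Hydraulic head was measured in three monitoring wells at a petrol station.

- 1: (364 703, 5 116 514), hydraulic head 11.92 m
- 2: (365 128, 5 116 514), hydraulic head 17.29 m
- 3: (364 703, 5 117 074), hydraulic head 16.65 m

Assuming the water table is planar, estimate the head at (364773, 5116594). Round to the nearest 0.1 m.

13.5 m

∂h/∂x = (17.29 − 11.92) / (365128 − 364703) = +0.01264
∂h/∂y = (16.65 − 11.92) / (5117074 − 5116514) = +0.008446
h(364773, 5116594) = 11.92 + (+0.01264)·(70) + (+0.008446)·(80) = 11.92 +0.884 +0.676 = 13.480 m.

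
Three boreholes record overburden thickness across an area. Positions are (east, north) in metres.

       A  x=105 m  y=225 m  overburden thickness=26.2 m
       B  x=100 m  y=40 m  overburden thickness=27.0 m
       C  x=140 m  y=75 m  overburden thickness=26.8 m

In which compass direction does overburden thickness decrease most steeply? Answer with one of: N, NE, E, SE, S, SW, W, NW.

With d = a·x + b·y + c and A as origin, the differences give:
  (-5)·a + (-185)·b = +0.8
  35·a + (-150)·b = +0.6
Eliminate b (×(-150) and ×(-185), subtract): 7225·a = -9.00 → a = ∂d/∂x = -0.001246
Back-substitute: b = ∂d/∂y = -0.004291.
Steepest decrease is along −∇f = (+0.001246 E, +0.004291 N) → north.

N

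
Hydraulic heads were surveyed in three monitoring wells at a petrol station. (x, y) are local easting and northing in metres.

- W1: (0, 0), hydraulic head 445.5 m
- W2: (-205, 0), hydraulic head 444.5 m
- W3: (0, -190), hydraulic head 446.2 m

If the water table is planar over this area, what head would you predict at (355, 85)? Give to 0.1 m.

446.9 m

∂h/∂x = (444.5 − 445.5) / (-205 − 0) = +0.004878
∂h/∂y = (446.2 − 445.5) / (-190 − 0) = -0.003684
h(355, 85) = 445.5 + (+0.004878)·(355) + (-0.003684)·(85) = 445.5 +1.732 -0.313 = 446.919 m.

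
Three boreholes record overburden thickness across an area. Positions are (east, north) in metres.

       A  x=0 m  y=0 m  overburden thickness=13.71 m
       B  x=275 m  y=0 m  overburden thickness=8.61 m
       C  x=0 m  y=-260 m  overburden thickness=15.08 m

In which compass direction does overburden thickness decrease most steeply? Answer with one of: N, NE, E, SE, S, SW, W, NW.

E

∂d/∂x = (8.61 − 13.71) / (275 − 0) = -0.01855
∂d/∂y = (15.08 − 13.71) / (-260 − 0) = -0.005269
Steepest decrease is along −∇f = (+0.01855 E, +0.005269 N) → east.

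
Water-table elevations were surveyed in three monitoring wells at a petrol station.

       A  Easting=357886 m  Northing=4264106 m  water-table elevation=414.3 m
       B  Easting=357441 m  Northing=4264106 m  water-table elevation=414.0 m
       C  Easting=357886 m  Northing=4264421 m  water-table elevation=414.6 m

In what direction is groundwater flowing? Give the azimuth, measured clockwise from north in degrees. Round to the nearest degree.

215°

∂h/∂x = (414.0 − 414.3) / (357441 − 357886) = +0.0006742
∂h/∂y = (414.6 − 414.3) / (4264421 − 4264106) = +0.0009524
Flow direction (−∇h) has components (-0.0006742 E, -0.0009524 N).
Azimuth = atan2(E, N) = atan2(-0.0006742, -0.0009524) = 215.3° ≈ 215°.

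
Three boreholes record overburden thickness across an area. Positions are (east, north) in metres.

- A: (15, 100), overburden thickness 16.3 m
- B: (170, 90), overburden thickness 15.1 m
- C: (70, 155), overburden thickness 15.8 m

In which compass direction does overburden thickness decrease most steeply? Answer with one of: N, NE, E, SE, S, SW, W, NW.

E

With d = a·x + b·y + c and A as origin, the differences give:
  155·a + (-10)·b = -1.2
  55·a + 55·b = -0.5
Eliminate b (×55 and ×(-10), subtract): 9075·a = -71.00 → a = ∂d/∂x = -0.007824
Back-substitute: b = ∂d/∂y = -0.001267.
Steepest decrease is along −∇f = (+0.007824 E, +0.001267 N) → east.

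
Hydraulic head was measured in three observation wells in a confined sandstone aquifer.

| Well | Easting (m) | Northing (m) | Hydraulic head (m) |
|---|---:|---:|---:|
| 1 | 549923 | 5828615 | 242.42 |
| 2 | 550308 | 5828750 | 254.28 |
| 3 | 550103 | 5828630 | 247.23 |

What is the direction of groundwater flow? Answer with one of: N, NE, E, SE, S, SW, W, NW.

Differences from 1: to 2 (Δx, Δy, Δh) = (385, 135, +11.86); to 3 = (180, 15, +4.81).
Determinant of the coordinate differences = 385·15 − 180·135 = -18525.
∂h/∂x = [(+11.86)·15 − (+4.81)·135] / -18525 = +0.02545
∂h/∂y = [385·(+4.81) − 180·(+11.86)] / -18525 = +0.01527
Flow = −∇h = (-0.02545 east, -0.01527 north), which points southwest.

SW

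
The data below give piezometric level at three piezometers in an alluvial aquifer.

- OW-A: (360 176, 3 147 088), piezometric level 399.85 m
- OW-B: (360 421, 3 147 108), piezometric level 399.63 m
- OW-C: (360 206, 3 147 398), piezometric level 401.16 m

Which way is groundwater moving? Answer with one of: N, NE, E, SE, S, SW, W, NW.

S

Differences from OW-A: to OW-B (Δx, Δy, Δh) = (245, 20, -0.22); to OW-C = (30, 310, +1.31).
Solve a·Δx + b·Δy = Δh: det = 245·310 − 30·20 = 75350.
∂h/∂x = [(-0.22)·310 − (+1.31)·20] / 75350 = -0.001253
∂h/∂y = [245·(+1.31) − 30·(-0.22)] / 75350 = +0.004347
Flow = −∇h = (+0.001253 east, -0.004347 north), which points south.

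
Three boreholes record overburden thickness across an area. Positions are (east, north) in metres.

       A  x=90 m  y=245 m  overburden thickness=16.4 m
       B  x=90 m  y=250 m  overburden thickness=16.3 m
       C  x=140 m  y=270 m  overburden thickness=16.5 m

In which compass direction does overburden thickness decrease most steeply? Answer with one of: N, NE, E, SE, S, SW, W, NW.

NW

Differences from A: to B (Δx, Δy, Δh) = (0, 5, -0.1); to C = (50, 25, +0.1).
Solve a·Δx + b·Δy = Δd: det = 0·25 − 50·5 = -250.
∂d/∂x = [(-0.1)·25 − (+0.1)·5] / -250 = +0.01200
∂d/∂y = [0·(+0.1) − 50·(-0.1)] / -250 = -0.02000
Steepest decrease is along −∇f = (-0.01200 E, +0.02000 N) → northwest.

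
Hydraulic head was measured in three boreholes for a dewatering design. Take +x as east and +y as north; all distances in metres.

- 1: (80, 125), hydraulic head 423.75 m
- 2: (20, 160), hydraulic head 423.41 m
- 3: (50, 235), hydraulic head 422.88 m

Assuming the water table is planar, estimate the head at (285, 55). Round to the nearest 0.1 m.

With h = a·x + b·y + c and 1 as origin, the differences give:
  (-60)·a + 35·b = -0.34
  (-30)·a + 110·b = -0.87
Eliminate b (×110 and ×35, subtract): -5550·a = -6.950 → a = ∂h/∂x = +0.001252
Back-substitute: b = ∂h/∂y = -0.007568.
h(285, 55) = 423.75 + (+0.001252)·(205) + (-0.007568)·(-70) = 423.75 +0.257 +0.530 = 424.536 m.

424.5 m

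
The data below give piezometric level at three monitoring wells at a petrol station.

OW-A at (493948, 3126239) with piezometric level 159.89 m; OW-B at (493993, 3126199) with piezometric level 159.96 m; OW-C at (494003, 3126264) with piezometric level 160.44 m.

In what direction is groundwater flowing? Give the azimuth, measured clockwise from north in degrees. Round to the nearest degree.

229°

Three-point gradient (reference OW-A): Δ to OW-B = (45, -40, +0.07), Δ to OW-C = (55, 25, +0.55).
∂h/∂x = +0.007143, ∂h/∂y = +0.006286 (det = 3325).
Flow direction (−∇h) has components (-0.007143 E, -0.006286 N).
Azimuth = atan2(E, N) = atan2(-0.007143, -0.006286) = 228.7° ≈ 229°.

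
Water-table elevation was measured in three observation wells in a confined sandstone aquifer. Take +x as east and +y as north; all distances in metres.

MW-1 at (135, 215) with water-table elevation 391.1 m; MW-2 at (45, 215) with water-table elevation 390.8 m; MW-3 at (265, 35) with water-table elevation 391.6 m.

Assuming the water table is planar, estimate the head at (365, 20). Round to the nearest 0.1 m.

Taking MW-1 as reference: MW-2−MW-1 = (-90, 0, -0.3); MW-3−MW-1 = (130, -180, +0.5).
Solve a·Δx + b·Δy = Δh: det = (-90)·(-180) − 130·0 = 16200.
∂h/∂x = [(-0.3)·(-180) − (+0.5)·0] / 16200 = +0.003333
∂h/∂y = [(-90)·(+0.5) − 130·(-0.3)] / 16200 = -0.0003704
h(365, 20) = 391.1 + (+0.003333)·(230) + (-0.0003704)·(-195) = 391.1 +0.767 +0.072 = 391.939 m.

391.9 m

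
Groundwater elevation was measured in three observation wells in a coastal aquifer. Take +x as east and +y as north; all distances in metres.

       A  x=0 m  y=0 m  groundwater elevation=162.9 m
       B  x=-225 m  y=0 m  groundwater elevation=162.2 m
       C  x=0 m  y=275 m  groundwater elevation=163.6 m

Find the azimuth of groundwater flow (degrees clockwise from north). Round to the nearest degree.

231°

∂h/∂x = (162.2 − 162.9) / (-225 − 0) = +0.003111
∂h/∂y = (163.6 − 162.9) / (275 − 0) = +0.002545
Flow direction (−∇h) has components (-0.003111 E, -0.002545 N).
Azimuth = atan2(E, N) = atan2(-0.003111, -0.002545) = 230.7° ≈ 231°.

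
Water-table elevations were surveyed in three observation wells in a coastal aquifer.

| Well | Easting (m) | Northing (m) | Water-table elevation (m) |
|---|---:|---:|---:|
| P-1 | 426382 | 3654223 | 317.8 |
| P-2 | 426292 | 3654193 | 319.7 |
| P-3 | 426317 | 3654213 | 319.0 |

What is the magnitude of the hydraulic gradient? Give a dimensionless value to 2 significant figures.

Taking P-1 as reference: P-2−P-1 = (-90, -30, +1.9); P-3−P-1 = (-65, -10, +1.2).
Determinant of the coordinate differences = (-90)·(-10) − (-65)·(-30) = -1050.
∂h/∂x = [(+1.9)·(-10) − (+1.2)·(-30)] / -1050 = -0.01619
∂h/∂y = [(-90)·(+1.2) − (-65)·(+1.9)] / -1050 = -0.01476
|∇h| = √(-0.01619² + -0.01476²) = 0.02191

0.022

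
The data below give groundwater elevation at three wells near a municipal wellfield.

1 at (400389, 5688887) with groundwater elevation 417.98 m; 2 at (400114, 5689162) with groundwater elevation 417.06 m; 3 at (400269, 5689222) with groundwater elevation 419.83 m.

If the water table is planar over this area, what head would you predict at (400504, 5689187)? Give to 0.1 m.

422.7 m

Three-point gradient (reference 1): Δ to 2 = (-275, 275, -0.92), Δ to 3 = (-120, 335, +1.85).
∂h/∂x = +0.01382, ∂h/∂y = +0.01047 (det = -59125).
h(400504, 5689187) = 417.98 + (+0.01382)·(115) + (+0.01047)·(300) = 417.98 +1.589 +3.142 = 422.711 m.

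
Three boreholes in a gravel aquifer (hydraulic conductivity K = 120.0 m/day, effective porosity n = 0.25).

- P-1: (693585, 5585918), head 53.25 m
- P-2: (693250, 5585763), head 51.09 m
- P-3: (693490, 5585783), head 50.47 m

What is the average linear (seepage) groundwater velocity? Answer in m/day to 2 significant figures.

12 m/day

With h = a·x + b·y + c and P-1 as origin, the differences give:
  (-335)·a + (-155)·b = -2.16
  (-95)·a + (-135)·b = -2.78
Eliminate b (×(-135) and ×(-155), subtract): 30500·a = -139.300 → a = ∂h/∂x = -0.004567
Back-substitute: b = ∂h/∂y = +0.02381.
|∇h| = √(-0.004567² + 0.02381²) = 0.02424
Seepage velocity v = K·i/n = 120.0 × 0.02424 / 0.25 = 11.64 m/day.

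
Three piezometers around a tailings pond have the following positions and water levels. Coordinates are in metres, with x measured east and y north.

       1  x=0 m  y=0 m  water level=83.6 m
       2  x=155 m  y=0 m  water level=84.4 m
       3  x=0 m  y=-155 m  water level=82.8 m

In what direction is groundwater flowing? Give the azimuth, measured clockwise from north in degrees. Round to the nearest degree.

225°

∂h/∂x = (84.4 − 83.6) / (155 − 0) = +0.005161
∂h/∂y = (82.8 − 83.6) / (-155 − 0) = +0.005161
Flow direction (−∇h) has components (-0.005161 E, -0.005161 N).
Azimuth = atan2(E, N) = atan2(-0.005161, -0.005161) = 225.0° ≈ 225°.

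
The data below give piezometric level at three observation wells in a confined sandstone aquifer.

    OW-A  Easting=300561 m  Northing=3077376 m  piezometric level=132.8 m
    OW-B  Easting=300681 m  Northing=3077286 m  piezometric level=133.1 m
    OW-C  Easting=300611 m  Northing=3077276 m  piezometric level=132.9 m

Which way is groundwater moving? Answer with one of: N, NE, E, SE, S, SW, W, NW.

Differences from OW-A: to OW-B (Δx, Δy, Δh) = (120, -90, +0.3); to OW-C = (50, -100, +0.1).
Solve a·Δx + b·Δy = Δh: det = 120·(-100) − 50·(-90) = -7500.
∂h/∂x = [(+0.3)·(-100) − (+0.1)·(-90)] / -7500 = +0.002800
∂h/∂y = [120·(+0.1) − 50·(+0.3)] / -7500 = +0.0004000
Flow = −∇h = (-0.002800 east, -0.0004000 north), which points west.

W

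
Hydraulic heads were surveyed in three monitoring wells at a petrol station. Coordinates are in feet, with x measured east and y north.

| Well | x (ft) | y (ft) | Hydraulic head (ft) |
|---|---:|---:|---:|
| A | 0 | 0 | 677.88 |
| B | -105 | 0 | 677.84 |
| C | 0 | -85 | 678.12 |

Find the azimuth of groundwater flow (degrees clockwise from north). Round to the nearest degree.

352°

∂h/∂x = (677.84 − 677.88) / (-105 − 0) = +0.0003810
∂h/∂y = (678.12 − 677.88) / (-85 − 0) = -0.002824
Flow direction (−∇h) has components (-0.0003810 E, +0.002824 N).
Azimuth = atan2(E, N) = atan2(-0.0003810, +0.002824) = 352.3° ≈ 352°.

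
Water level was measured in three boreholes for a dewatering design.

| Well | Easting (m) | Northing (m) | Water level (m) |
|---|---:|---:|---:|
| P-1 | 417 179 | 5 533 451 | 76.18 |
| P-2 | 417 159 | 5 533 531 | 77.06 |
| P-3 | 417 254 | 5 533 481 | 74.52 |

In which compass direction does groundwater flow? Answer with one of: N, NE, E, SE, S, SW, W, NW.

E

Taking P-1 as reference: P-2−P-1 = (-20, 80, +0.88); P-3−P-1 = (75, 30, -1.66).
Solve a·Δx + b·Δy = Δh: det = (-20)·30 − 75·80 = -6600.
∂h/∂x = [(+0.88)·30 − (-1.66)·80] / -6600 = -0.02412
∂h/∂y = [(-20)·(-1.66) − 75·(+0.88)] / -6600 = +0.004970
Flow = −∇h = (+0.02412 east, -0.004970 north), which points east.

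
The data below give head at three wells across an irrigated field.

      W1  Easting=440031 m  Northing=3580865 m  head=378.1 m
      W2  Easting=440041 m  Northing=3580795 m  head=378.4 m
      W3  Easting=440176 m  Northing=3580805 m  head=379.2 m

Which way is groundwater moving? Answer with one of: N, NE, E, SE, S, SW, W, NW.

NW

With h = a·x + b·y + c and W1 as origin, the differences give:
  10·a + (-70)·b = +0.3
  145·a + (-60)·b = +1.1
Eliminate b (×(-60) and ×(-70), subtract): 9550·a = 59.00 → a = ∂h/∂x = +0.006178
Back-substitute: b = ∂h/∂y = -0.003403.
Flow = −∇h = (-0.006178 east, +0.003403 north), which points northwest.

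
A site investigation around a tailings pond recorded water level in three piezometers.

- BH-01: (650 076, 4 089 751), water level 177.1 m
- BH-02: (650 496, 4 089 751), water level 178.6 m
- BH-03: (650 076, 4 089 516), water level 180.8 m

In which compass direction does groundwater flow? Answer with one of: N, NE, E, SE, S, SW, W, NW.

∂h/∂x = (178.6 − 177.1) / (650496 − 650076) = +0.003571
∂h/∂y = (180.8 − 177.1) / (4089516 − 4089751) = -0.01574
Flow = −∇h = (-0.003571 east, +0.01574 north), which points north.

N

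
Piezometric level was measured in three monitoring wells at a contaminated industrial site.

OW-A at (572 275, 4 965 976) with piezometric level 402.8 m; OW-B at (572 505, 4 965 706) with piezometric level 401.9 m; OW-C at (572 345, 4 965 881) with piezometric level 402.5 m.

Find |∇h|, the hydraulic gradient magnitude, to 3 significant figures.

0.00254

With h = a·x + b·y + c and OW-A as origin, the differences give:
  230·a + (-270)·b = -0.9
  70·a + (-95)·b = -0.3
Eliminate b (×(-95) and ×(-270), subtract): -2950·a = 4.50 → a = ∂h/∂x = -0.001525
Back-substitute: b = ∂h/∂y = +0.002034.
|∇h| = √(-0.001525² + 0.002034²) = 0.002542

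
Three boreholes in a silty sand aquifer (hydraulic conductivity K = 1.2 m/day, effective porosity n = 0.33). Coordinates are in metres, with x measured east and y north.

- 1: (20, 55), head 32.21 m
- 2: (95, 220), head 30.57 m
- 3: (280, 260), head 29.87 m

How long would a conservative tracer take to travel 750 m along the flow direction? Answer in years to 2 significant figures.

61 years

With h = a·x + b·y + c and 1 as origin, the differences give:
  75·a + 165·b = -1.64
  260·a + 205·b = -2.34
Eliminate b (×205 and ×165, subtract): -27525·a = 49.900 → a = ∂h/∂x = -0.001813
Back-substitute: b = ∂h/∂y = -0.009115.
|∇h| = √(-0.001813² + -0.009115²) = 0.009294
Seepage velocity v = K·i/n = 1.2 × 0.009294 / 0.33 = 0.0338 m/day.
t = 750 / 0.0338 = 2.219e+04 days = 60.8 years.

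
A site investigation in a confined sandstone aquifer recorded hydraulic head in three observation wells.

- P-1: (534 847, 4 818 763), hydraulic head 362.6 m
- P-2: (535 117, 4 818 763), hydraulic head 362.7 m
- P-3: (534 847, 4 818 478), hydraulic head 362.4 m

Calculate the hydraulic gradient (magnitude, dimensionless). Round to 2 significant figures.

0.00079

∂h/∂x = (362.7 − 362.6) / (535117 − 534847) = +0.0003704
∂h/∂y = (362.4 − 362.6) / (4818478 − 4818763) = +0.0007018
|∇h| = √(0.0003704² + 0.0007018²) = 0.0007935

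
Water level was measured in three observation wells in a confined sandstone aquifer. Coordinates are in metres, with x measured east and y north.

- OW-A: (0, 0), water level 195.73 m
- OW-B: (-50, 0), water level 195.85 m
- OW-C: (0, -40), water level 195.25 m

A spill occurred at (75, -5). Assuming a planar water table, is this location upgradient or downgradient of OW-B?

∂h/∂x = (195.85 − 195.73) / (-50 − 0) = -0.002400
∂h/∂y = (195.25 − 195.73) / (-40 − 0) = +0.01200
Head at (75, -5) = 195.73 + (-0.002400)·(75) + (+0.01200)·(-5) = 195.49 m.
That is lower than the 195.85 m at OW-B, so the point is downgradient.

downgradient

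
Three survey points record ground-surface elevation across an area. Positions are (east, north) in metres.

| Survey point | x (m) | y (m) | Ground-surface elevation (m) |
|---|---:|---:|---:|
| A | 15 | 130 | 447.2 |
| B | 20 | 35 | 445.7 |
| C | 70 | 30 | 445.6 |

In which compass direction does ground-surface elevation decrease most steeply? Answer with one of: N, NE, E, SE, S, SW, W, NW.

S

Three-point gradient (reference A): Δ to B = (5, -95, -1.5), Δ to C = (55, -100, -1.6).
∂z/∂x = -0.0004233, ∂z/∂y = +0.01577 (det = 4725).
Steepest decrease is along −∇f = (+0.0004233 E, -0.01577 N) → south.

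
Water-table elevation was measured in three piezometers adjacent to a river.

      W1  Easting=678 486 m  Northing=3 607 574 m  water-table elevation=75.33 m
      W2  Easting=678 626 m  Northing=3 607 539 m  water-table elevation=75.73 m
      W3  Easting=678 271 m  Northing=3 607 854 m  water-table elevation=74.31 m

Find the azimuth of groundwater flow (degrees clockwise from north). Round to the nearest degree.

307°

Differences from W1: to W2 (Δx, Δy, Δh) = (140, -35, +0.40); to W3 = (-215, 280, -1.02).
Solve a·Δx + b·Δy = Δh: det = 140·280 − (-215)·(-35) = 31675.
∂h/∂x = [(+0.40)·280 − (-1.02)·(-35)] / 31675 = +0.002409
∂h/∂y = [140·(-1.02) − (-215)·(+0.40)] / 31675 = -0.001793
Flow direction (−∇h) has components (-0.002409 E, +0.001793 N).
Azimuth = atan2(E, N) = atan2(-0.002409, +0.001793) = 306.7° ≈ 307°.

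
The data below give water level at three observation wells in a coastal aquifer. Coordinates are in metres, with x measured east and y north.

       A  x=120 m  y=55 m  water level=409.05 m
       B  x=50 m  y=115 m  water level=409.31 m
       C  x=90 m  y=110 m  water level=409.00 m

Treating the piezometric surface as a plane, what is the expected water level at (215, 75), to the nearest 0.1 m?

Three-point gradient (reference A): Δ to B = (-70, 60, +0.26), Δ to C = (-30, 55, -0.05).
∂h/∂x = -0.008439, ∂h/∂y = -0.005512 (det = -2050).
h(215, 75) = 409.05 + (-0.008439)·(95) + (-0.005512)·(20) = 409.05 -0.802 -0.110 = 408.138 m.

408.1 m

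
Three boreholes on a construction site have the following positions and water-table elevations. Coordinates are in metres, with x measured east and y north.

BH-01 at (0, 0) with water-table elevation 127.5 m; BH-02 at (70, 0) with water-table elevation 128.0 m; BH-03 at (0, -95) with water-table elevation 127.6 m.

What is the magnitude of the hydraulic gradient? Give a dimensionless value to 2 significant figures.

0.0072

∂h/∂x = (128.0 − 127.5) / (70 − 0) = +0.007143
∂h/∂y = (127.6 − 127.5) / (-95 − 0) = -0.001053
|∇h| = √(0.007143² + -0.001053²) = 0.00722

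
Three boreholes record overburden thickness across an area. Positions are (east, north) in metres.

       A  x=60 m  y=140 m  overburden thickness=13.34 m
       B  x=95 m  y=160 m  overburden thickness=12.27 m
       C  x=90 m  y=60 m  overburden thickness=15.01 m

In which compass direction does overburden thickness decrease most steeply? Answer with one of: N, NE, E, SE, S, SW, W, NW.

Taking A as reference: B−A = (35, 20, -1.07); C−A = (30, -80, +1.67).
Determinant of the coordinate differences = 35·(-80) − 30·20 = -3400.
∂d/∂x = [(-1.07)·(-80) − (+1.67)·20] / -3400 = -0.01535
∂d/∂y = [35·(+1.67) − 30·(-1.07)] / -3400 = -0.02663
Steepest decrease is along −∇f = (+0.01535 E, +0.02663 N) → northeast.

NE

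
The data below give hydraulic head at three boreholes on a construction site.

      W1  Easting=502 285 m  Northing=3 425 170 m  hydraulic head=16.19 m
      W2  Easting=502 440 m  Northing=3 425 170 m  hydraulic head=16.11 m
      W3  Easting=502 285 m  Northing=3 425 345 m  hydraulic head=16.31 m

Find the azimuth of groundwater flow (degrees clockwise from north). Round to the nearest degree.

∂h/∂x = (16.11 − 16.19) / (502440 − 502285) = -0.0005161
∂h/∂y = (16.31 − 16.19) / (3425345 − 3425170) = +0.0006857
Flow direction (−∇h) has components (+0.0005161 E, -0.0006857 N).
Azimuth = atan2(E, N) = atan2(+0.0005161, -0.0006857) = 143.0° ≈ 143°.

143°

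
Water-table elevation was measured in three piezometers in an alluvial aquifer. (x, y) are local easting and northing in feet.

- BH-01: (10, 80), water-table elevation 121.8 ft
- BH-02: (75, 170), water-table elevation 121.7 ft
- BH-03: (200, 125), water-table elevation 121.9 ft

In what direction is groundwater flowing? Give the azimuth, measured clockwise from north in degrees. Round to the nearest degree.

332°

With h = a·x + b·y + c and BH-01 as origin, the differences give:
  65·a + 90·b = -0.1
  190·a + 45·b = +0.1
Eliminate b (×45 and ×90, subtract): -14175·a = -13.50 → a = ∂h/∂x = +0.0009524
Back-substitute: b = ∂h/∂y = -0.001799.
Flow direction (−∇h) has components (-0.0009524 E, +0.001799 N).
Azimuth = atan2(E, N) = atan2(-0.0009524, +0.001799) = 332.1° ≈ 332°.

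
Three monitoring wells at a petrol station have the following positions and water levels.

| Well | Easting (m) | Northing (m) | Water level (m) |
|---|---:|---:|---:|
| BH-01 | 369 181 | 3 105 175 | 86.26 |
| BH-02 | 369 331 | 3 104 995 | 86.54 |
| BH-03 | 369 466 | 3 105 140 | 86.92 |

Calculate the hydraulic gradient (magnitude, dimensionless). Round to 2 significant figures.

With h = a·x + b·y + c and BH-01 as origin, the differences give:
  150·a + (-180)·b = +0.28
  285·a + (-35)·b = +0.66
Eliminate b (×(-35) and ×(-180), subtract): 46050·a = 109.000 → a = ∂h/∂x = +0.002367
Back-substitute: b = ∂h/∂y = +0.0004169.
|∇h| = √(0.002367² + 0.0004169²) = 0.002403

0.0024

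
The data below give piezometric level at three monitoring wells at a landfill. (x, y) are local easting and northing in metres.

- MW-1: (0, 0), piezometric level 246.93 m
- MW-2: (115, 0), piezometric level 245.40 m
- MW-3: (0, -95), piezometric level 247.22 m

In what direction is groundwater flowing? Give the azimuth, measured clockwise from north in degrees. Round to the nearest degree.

077°

∂h/∂x = (245.40 − 246.93) / (115 − 0) = -0.01330
∂h/∂y = (247.22 − 246.93) / (-95 − 0) = -0.003053
Flow direction (−∇h) has components (+0.01330 E, +0.003053 N).
Azimuth = atan2(E, N) = atan2(+0.01330, +0.003053) = 77.1° ≈ 077°.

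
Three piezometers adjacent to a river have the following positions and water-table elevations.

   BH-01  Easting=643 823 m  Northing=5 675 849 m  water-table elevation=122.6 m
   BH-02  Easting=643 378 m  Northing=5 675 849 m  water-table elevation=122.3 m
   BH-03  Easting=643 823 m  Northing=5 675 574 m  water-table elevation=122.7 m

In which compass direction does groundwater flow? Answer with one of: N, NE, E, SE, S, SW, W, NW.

∂h/∂x = (122.3 − 122.6) / (643378 − 643823) = +0.0006742
∂h/∂y = (122.7 − 122.6) / (5675574 − 5675849) = -0.0003636
Flow = −∇h = (-0.0006742 east, +0.0003636 north), which points northwest.

NW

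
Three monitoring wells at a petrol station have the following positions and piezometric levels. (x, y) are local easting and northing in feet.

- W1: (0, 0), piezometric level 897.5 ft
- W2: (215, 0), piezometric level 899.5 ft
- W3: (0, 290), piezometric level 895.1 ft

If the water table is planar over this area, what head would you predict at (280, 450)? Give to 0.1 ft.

∂h/∂x = (899.5 − 897.5) / (215 − 0) = +0.009302
∂h/∂y = (895.1 − 897.5) / (290 − 0) = -0.008276
h(280, 450) = 897.5 + (+0.009302)·(280) + (-0.008276)·(450) = 897.5 +2.605 -3.724 = 896.381 ft.

896.4 ft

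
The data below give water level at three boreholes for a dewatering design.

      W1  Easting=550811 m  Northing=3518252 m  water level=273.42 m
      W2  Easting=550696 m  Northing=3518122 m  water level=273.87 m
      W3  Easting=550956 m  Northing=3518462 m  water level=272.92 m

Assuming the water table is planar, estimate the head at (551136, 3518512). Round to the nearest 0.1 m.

With h = a·x + b·y + c and W1 as origin, the differences give:
  (-115)·a + (-130)·b = +0.45
  145·a + 210·b = -0.50
Eliminate b (×210 and ×(-130), subtract): -5300·a = 29.500 → a = ∂h/∂x = -0.005566
Back-substitute: b = ∂h/∂y = +0.001462.
h(551136, 3518512) = 273.42 + (-0.005566)·(325) + (+0.001462)·(260) = 273.42 -1.809 +0.380 = 271.991 m.

272.0 m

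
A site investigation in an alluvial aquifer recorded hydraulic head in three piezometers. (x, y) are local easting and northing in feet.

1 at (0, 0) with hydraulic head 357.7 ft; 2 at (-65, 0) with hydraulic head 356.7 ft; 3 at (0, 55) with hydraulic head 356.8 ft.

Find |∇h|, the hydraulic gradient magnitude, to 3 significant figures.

0.0225

∂h/∂x = (356.7 − 357.7) / (-65 − 0) = +0.01538
∂h/∂y = (356.8 − 357.7) / (55 − 0) = -0.01636
|∇h| = √(0.01538² + -0.01636²) = 0.02245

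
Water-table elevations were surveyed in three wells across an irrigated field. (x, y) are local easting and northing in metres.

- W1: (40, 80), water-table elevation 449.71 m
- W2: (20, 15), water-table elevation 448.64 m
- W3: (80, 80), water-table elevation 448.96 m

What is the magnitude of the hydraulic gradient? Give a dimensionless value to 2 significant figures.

With h = a·x + b·y + c and W1 as origin, the differences give:
  (-20)·a + (-65)·b = -1.07
  40·a + 0·b = -0.75
Eliminate b (×0 and ×(-65), subtract): 2600·a = -48.750 → a = ∂h/∂x = -0.01875
Back-substitute: b = ∂h/∂y = +0.02223.
|∇h| = √(-0.01875² + 0.02223²) = 0.02908

0.029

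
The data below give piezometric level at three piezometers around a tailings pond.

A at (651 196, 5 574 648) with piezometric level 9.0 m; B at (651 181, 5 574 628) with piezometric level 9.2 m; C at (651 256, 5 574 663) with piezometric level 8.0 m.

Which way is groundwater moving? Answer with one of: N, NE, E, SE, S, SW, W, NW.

Three-point gradient (reference A): Δ to B = (-15, -20, +0.2), Δ to C = (60, 15, -1.0).
∂h/∂x = -0.01744, ∂h/∂y = +0.003077 (det = 975).
Flow = −∇h = (+0.01744 east, -0.003077 north), which points east.

E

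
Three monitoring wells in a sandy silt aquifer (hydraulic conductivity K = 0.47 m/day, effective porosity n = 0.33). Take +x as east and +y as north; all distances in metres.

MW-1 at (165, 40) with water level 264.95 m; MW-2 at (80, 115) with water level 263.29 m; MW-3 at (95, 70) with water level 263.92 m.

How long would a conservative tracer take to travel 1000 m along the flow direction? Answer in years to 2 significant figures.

130 years

With h = a·x + b·y + c and MW-1 as origin, the differences give:
  (-85)·a + 75·b = -1.66
  (-70)·a + 30·b = -1.03
Eliminate b (×30 and ×75, subtract): 2700·a = 27.450 → a = ∂h/∂x = +0.01017
Back-substitute: b = ∂h/∂y = -0.01061.
|∇h| = √(0.01017² + -0.01061²) = 0.0147
Seepage velocity v = K·i/n = 0.47 × 0.0147 / 0.33 = 0.02094 m/day.
t = 1000 / 0.02094 = 4.776e+04 days = 131 years.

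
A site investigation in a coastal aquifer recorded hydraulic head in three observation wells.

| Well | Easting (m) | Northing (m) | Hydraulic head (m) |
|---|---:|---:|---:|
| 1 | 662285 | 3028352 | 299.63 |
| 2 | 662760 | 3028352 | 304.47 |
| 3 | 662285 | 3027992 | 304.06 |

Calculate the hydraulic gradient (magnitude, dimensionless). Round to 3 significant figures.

∂h/∂x = (304.47 − 299.63) / (662760 − 662285) = +0.01019
∂h/∂y = (304.06 − 299.63) / (3027992 − 3028352) = -0.01231
|∇h| = √(0.01019² + -0.01231²) = 0.01598

0.0160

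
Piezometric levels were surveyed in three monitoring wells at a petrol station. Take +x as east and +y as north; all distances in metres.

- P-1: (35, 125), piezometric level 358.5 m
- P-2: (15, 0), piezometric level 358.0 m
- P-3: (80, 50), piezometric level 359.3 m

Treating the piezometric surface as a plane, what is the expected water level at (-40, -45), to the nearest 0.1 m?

356.9 m

Differences from P-1: to P-2 (Δx, Δy, Δh) = (-20, -125, -0.5); to P-3 = (45, -75, +0.8).
Solve a·Δx + b·Δy = Δh: det = (-20)·(-75) − 45·(-125) = 7125.
∂h/∂x = [(-0.5)·(-75) − (+0.8)·(-125)] / 7125 = +0.01930
∂h/∂y = [(-20)·(+0.8) − 45·(-0.5)] / 7125 = +0.0009123
h(-40, -45) = 358.5 + (+0.01930)·(-75) + (+0.0009123)·(-170) = 358.5 -1.447 -0.155 = 356.898 m.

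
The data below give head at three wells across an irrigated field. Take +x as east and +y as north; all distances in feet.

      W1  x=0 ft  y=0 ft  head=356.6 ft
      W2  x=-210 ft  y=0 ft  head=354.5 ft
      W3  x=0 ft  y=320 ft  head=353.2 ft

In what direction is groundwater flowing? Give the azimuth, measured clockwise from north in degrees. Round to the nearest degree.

317°

∂h/∂x = (354.5 − 356.6) / (-210 − 0) = +0.01000
∂h/∂y = (353.2 − 356.6) / (320 − 0) = -0.01063
Flow direction (−∇h) has components (-0.01000 E, +0.01063 N).
Azimuth = atan2(E, N) = atan2(-0.01000, +0.01063) = 316.7° ≈ 317°.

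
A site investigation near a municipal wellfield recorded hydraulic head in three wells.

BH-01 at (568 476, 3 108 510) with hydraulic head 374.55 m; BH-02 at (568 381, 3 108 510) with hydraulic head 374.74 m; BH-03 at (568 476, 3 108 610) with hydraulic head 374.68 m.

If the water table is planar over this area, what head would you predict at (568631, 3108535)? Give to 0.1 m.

374.3 m

∂h/∂x = (374.74 − 374.55) / (568381 − 568476) = -0.002000
∂h/∂y = (374.68 − 374.55) / (3108610 − 3108510) = +0.001300
h(568631, 3108535) = 374.55 + (-0.002000)·(155) + (+0.001300)·(25) = 374.55 -0.310 +0.032 = 374.272 m.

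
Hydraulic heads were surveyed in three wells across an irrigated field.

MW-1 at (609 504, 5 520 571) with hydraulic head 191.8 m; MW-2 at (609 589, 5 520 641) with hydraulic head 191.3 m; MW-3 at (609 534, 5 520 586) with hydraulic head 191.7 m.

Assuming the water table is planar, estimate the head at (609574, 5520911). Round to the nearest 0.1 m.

189.2 m

Differences from MW-1: to MW-2 (Δx, Δy, Δh) = (85, 70, -0.5); to MW-3 = (30, 15, -0.1).
Determinant of the coordinate differences = 85·15 − 30·70 = -825.
∂h/∂x = [(-0.5)·15 − (-0.1)·70] / -825 = +0.0006061
∂h/∂y = [85·(-0.1) − 30·(-0.5)] / -825 = -0.007879
h(609574, 5520911) = 191.8 + (+0.0006061)·(70) + (-0.007879)·(340) = 191.8 +0.042 -2.679 = 189.164 m.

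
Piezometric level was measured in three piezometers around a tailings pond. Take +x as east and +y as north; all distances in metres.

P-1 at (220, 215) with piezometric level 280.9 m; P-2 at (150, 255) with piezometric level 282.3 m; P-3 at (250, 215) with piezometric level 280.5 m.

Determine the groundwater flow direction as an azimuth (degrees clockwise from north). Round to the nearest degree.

131°

Taking P-1 as reference: P-2−P-1 = (-70, 40, +1.4); P-3−P-1 = (30, 0, -0.4).
Determinant of the coordinate differences = (-70)·0 − 30·40 = -1200.
∂h/∂x = [(+1.4)·0 − (-0.4)·40] / -1200 = -0.01333
∂h/∂y = [(-70)·(-0.4) − 30·(+1.4)] / -1200 = +0.01167
Flow direction (−∇h) has components (+0.01333 E, -0.01167 N).
Azimuth = atan2(E, N) = atan2(+0.01333, -0.01167) = 131.2° ≈ 131°.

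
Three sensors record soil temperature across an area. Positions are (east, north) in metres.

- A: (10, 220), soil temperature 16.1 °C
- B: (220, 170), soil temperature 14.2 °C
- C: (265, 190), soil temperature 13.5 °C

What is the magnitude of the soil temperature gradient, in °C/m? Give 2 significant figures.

Differences from A: to B (Δx, Δy, Δh) = (210, -50, -1.9); to C = (255, -30, -2.6).
Solve a·Δx + b·Δy = ΔT: det = 210·(-30) − 255·(-50) = 6450.
∂T/∂x = [(-1.9)·(-30) − (-2.6)·(-50)] / 6450 = -0.01132
∂T/∂y = [210·(-2.6) − 255·(-1.9)] / 6450 = -0.009535
|∇f| = √(-0.01132² + -0.009535²) = 0.0148 °C/m

0.015 °C/m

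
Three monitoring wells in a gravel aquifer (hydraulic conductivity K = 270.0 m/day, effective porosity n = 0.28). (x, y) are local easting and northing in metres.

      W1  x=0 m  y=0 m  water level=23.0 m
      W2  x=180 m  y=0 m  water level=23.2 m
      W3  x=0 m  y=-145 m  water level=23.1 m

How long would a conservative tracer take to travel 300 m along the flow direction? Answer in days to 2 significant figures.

∂h/∂x = (23.2 − 23.0) / (180 − 0) = +0.001111
∂h/∂y = (23.1 − 23.0) / (-145 − 0) = -0.0006897
|∇h| = √(0.001111² + -0.0006897²) = 0.001308
Seepage velocity v = K·i/n = 270.0 × 0.001308 / 0.28 = 1.261 m/day.
t = 300 / 1.261 = 237.9 days.

240 days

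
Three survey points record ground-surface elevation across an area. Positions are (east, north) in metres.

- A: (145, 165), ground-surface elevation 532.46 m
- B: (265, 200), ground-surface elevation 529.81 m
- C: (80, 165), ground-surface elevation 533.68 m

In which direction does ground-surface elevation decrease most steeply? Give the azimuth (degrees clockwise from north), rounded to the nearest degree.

059°

With z = a·x + b·y + c and A as origin, the differences give:
  120·a + 35·b = -2.65
  (-65)·a + 0·b = +1.22
Eliminate b (×0 and ×35, subtract): 2275·a = -42.700 → a = ∂z/∂x = -0.01877
Back-substitute: b = ∂z/∂y = -0.01136.
Steepest decrease is along −∇f: components (+0.01877 E, +0.01136 N).
Azimuth = atan2(+0.01877, +0.01136) = 58.8° ≈ 059°.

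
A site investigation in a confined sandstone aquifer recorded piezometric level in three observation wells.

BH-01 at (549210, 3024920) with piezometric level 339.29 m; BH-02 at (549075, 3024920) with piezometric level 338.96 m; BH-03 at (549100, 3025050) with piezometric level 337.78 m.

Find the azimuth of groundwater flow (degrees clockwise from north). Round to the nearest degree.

Taking BH-01 as reference: BH-02−BH-01 = (-135, 0, -0.33); BH-03−BH-01 = (-110, 130, -1.51).
Determinant of the coordinate differences = (-135)·130 − (-110)·0 = -17550.
∂h/∂x = [(-0.33)·130 − (-1.51)·0] / -17550 = +0.002444
∂h/∂y = [(-135)·(-1.51) − (-110)·(-0.33)] / -17550 = -0.009547
Flow direction (−∇h) has components (-0.002444 E, +0.009547 N).
Azimuth = atan2(E, N) = atan2(-0.002444, +0.009547) = 345.6° ≈ 346°.

346°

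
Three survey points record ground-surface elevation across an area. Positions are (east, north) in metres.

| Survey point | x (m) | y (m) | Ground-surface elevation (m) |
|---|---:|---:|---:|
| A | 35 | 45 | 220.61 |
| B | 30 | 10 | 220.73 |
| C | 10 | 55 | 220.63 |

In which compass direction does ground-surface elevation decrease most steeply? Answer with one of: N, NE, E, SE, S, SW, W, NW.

NE

With z = a·x + b·y + c and A as origin, the differences give:
  (-5)·a + (-35)·b = +0.12
  (-25)·a + 10·b = +0.02
Eliminate b (×10 and ×(-35), subtract): -925·a = 1.900 → a = ∂z/∂x = -0.002054
Back-substitute: b = ∂z/∂y = -0.003135.
Steepest decrease is along −∇f = (+0.002054 E, +0.003135 N) → northeast.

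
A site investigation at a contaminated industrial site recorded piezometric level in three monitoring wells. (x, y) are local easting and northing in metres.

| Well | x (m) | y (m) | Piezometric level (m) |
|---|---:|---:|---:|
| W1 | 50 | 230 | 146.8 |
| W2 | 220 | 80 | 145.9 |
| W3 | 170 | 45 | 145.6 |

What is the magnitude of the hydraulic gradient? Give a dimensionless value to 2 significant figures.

0.0072

Taking W1 as reference: W2−W1 = (170, -150, -0.9); W3−W1 = (120, -185, -1.2).
Determinant of the coordinate differences = 170·(-185) − 120·(-150) = -13450.
∂h/∂x = [(-0.9)·(-185) − (-1.2)·(-150)] / -13450 = +0.001004
∂h/∂y = [170·(-1.2) − 120·(-0.9)] / -13450 = +0.007138
|∇h| = √(0.001004² + 0.007138²) = 0.007208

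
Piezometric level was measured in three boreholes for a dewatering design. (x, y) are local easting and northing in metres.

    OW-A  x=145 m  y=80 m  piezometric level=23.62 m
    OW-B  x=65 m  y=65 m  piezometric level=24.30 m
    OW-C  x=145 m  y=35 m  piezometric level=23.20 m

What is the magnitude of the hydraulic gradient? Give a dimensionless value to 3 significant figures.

Differences from OW-A: to OW-B (Δx, Δy, Δh) = (-80, -15, +0.68); to OW-C = (0, -45, -0.42).
Solve a·Δx + b·Δy = Δh: det = (-80)·(-45) − 0·(-15) = 3600.
∂h/∂x = [(+0.68)·(-45) − (-0.42)·(-15)] / 3600 = -0.01025
∂h/∂y = [(-80)·(-0.42) − 0·(+0.68)] / 3600 = +0.009333
|∇h| = √(-0.01025² + 0.009333²) = 0.01386

0.0139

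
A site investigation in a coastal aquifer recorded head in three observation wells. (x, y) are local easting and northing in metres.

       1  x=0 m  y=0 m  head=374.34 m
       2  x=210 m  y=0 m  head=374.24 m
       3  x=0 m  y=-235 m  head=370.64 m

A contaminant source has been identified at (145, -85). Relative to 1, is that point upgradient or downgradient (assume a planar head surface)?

∂h/∂x = (374.24 − 374.34) / (210 − 0) = -0.0004762
∂h/∂y = (370.64 − 374.34) / (-235 − 0) = +0.01574
Head at (145, -85) = 374.34 + (-0.0004762)·(145) + (+0.01574)·(-85) = 372.93 m.
That is lower than the 374.34 m at 1, so the point is downgradient.

downgradient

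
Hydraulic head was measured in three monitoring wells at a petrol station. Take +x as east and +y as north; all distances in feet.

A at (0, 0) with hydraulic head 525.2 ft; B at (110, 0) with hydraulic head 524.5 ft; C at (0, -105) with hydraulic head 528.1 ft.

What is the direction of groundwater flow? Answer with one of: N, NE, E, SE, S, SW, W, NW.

∂h/∂x = (524.5 − 525.2) / (110 − 0) = -0.006364
∂h/∂y = (528.1 − 525.2) / (-105 − 0) = -0.02762
Flow = −∇h = (+0.006364 east, +0.02762 north), which points north.

N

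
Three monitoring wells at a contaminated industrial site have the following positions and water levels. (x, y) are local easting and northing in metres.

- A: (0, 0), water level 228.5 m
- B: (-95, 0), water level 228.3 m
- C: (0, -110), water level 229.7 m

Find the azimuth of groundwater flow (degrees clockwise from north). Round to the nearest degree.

∂h/∂x = (228.3 − 228.5) / (-95 − 0) = +0.002105
∂h/∂y = (229.7 − 228.5) / (-110 − 0) = -0.01091
Flow direction (−∇h) has components (-0.002105 E, +0.01091 N).
Azimuth = atan2(E, N) = atan2(-0.002105, +0.01091) = 349.1° ≈ 349°.

349°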